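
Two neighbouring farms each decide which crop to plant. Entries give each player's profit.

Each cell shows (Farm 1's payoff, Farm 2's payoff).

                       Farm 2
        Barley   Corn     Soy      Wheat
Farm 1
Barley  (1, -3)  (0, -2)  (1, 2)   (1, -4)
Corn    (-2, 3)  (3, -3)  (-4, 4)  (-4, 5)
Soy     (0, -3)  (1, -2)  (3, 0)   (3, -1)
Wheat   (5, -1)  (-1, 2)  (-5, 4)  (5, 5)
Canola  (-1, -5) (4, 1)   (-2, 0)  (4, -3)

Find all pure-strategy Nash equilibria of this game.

The pure Nash equilibria are (Soy, Soy); (Wheat, Wheat); (Canola, Corn).

Farm 1 against Barley: payoffs 1, -2, 0, 5, -1 → best response Wheat.
Farm 1 against Corn: payoffs 0, 3, 1, -1, 4 → best response Canola.
Farm 1 against Soy: payoffs 1, -4, 3, -5, -2 → best response Soy.
Farm 1 against Wheat: payoffs 1, -4, 3, 5, 4 → best response Wheat.
Farm 2 against Barley: payoffs -3, -2, 2, -4 → best response Soy.
Farm 2 against Corn: payoffs 3, -3, 4, 5 → best response Wheat.
Farm 2 against Soy: payoffs -3, -2, 0, -1 → best response Soy.
Farm 2 against Wheat: payoffs -1, 2, 4, 5 → best response Wheat.
Farm 2 against Canola: payoffs -5, 1, 0, -3 → best response Corn.
Mutual best responses: (Soy, Soy); (Wheat, Wheat); (Canola, Corn).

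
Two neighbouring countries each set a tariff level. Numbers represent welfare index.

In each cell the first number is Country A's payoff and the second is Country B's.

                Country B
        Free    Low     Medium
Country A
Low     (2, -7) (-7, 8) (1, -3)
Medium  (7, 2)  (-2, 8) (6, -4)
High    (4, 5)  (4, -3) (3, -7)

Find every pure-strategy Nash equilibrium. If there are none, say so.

There is no pure-strategy Nash equilibrium.

Mark each player's best response to every combination of opponents' strategies; a profile where every player is best-responding is a pure Nash equilibrium.
Country A against Free: payoffs 2, 7, 4 → best response Medium.
Country A against Low: payoffs -7, -2, 4 → best response High.
Country A against Medium: payoffs 1, 6, 3 → best response Medium.
Country B against Low: payoffs -7, 8, -3 → best response Low.
Country B against Medium: payoffs 2, 8, -4 → best response Low.
Country B against High: payoffs 5, -3, -7 → best response Free.
No profile is a mutual best response for all players.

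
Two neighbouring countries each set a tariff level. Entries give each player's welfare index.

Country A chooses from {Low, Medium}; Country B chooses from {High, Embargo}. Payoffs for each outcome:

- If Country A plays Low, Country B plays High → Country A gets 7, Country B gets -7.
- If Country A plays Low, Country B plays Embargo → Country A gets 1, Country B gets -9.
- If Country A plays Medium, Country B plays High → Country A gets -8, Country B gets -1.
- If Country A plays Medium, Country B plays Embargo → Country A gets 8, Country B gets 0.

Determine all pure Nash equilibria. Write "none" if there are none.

Country A against High: payoffs 7, -8 → best response Low.
Country A against Embargo: payoffs 1, 8 → best response Medium.
Country B against Low: payoffs -7, -9 → best response High.
Country B against Medium: payoffs -1, 0 → best response Embargo.
Mutual best responses: (Low, High); (Medium, Embargo).

Pure-strategy Nash equilibria: (Low, High), (Medium, Embargo)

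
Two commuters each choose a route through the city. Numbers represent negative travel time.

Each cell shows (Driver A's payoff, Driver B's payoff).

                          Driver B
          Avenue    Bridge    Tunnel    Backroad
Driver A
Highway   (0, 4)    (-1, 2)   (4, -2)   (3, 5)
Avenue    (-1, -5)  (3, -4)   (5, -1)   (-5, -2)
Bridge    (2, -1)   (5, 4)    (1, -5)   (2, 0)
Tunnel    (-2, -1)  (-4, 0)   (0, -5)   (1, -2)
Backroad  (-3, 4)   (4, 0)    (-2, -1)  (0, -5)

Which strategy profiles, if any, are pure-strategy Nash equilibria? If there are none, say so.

For each player, find the best response to each opponent profile; mutual best responses are the pure NE.
Driver A against Avenue: payoffs 0, -1, 2, -2, -3 → best response Bridge.
Driver A against Bridge: payoffs -1, 3, 5, -4, 4 → best response Bridge.
Driver A against Tunnel: payoffs 4, 5, 1, 0, -2 → best response Avenue.
Driver A against Backroad: payoffs 3, -5, 2, 1, 0 → best response Highway.
Driver B against Highway: payoffs 4, 2, -2, 5 → best response Backroad.
Driver B against Avenue: payoffs -5, -4, -1, -2 → best response Tunnel.
Driver B against Bridge: payoffs -1, 4, -5, 0 → best response Bridge.
Driver B against Tunnel: payoffs -1, 0, -5, -2 → best response Bridge.
Driver B against Backroad: payoffs 4, 0, -1, -5 → best response Avenue.
Mutual best responses: (Highway, Backroad); (Avenue, Tunnel); (Bridge, Bridge).

The pure Nash equilibria are (Highway, Backroad), (Avenue, Tunnel), (Bridge, Bridge).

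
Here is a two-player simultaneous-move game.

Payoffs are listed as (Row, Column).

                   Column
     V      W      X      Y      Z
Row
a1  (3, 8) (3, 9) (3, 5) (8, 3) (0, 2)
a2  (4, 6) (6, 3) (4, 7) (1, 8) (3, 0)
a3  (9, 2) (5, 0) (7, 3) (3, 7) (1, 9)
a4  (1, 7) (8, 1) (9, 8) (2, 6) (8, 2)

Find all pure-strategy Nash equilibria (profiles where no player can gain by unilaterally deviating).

(a1, V): Row can switch to a2 (3 → 4). Not NE.
(a1, W): Row can switch to a2 (3 → 6). Not NE.
(a1, X): Row can switch to a2 (3 → 4). Not NE.
(a1, Y): Column can switch to V (3 → 8). Not NE.
(a1, Z): Row can switch to a2 (0 → 3). Not NE.
(a2, V): Row can switch to a3 (4 → 9). Not NE.
(a2, W): Row can switch to a4 (6 → 8). Not NE.
(a2, X): Row can switch to a3 (4 → 7). Not NE.
(a4, X): Row gets 9, best alternative 7; Column gets 8, best alternative 7. No profitable deviation — NE.
(The remaining 11 profiles each have a profitable deviation by the same check.)

The unique pure-strategy Nash equilibrium is (a4, X).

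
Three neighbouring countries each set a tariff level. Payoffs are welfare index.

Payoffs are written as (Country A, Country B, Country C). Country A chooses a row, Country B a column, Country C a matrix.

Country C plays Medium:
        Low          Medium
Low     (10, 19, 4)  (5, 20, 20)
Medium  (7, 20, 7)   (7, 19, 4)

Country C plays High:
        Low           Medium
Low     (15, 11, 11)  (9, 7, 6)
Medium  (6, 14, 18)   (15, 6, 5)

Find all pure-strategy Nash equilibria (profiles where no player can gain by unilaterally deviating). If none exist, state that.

Check each profile: it is a Nash equilibrium iff no player can strictly gain by switching unilaterally.
(Low, Low, Medium): Country B can switch to Medium (19 → 20). Not NE.
(Low, Low, High): Country A gets 15, best alternative 6; Country B gets 11, best alternative 7; Country C gets 11, best alternative 4. No profitable deviation — NE.
(Low, Medium, Medium): Country A can switch to Medium (5 → 7). Not NE.
(Low, Medium, High): Country A can switch to Medium (9 → 15). Not NE.
(Medium, Low, Medium): Country A can switch to Low (7 → 10). Not NE.
(Medium, Low, High): Country A can switch to Low (6 → 15). Not NE.
(Medium, Medium, Medium): Country B can switch to Low (19 → 20). Not NE.
(Medium, Medium, High): Country B can switch to Low (6 → 14). Not NE.

(Low, Low, High)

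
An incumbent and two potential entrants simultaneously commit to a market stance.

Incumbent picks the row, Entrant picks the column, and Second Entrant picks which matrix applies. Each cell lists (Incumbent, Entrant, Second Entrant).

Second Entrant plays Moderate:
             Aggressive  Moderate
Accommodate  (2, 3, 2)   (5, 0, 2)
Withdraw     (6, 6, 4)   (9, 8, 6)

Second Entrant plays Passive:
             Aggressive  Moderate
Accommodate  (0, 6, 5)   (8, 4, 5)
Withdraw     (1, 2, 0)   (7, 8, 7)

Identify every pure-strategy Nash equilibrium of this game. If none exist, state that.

For each player, find the best response to each opponent profile; mutual best responses are the pure NE.
Incumbent against (Aggressive, Moderate): payoffs 2, 6 → best response Withdraw.
Incumbent against (Aggressive, Passive): payoffs 0, 1 → best response Withdraw.
Incumbent against (Moderate, Moderate): payoffs 5, 9 → best response Withdraw.
Incumbent against (Moderate, Passive): payoffs 8, 7 → best response Accommodate.
Entrant against (Accommodate, Moderate): payoffs 3, 0 → best response Aggressive.
Entrant against (Accommodate, Passive): payoffs 6, 4 → best response Aggressive.
Entrant against (Withdraw, Moderate): payoffs 6, 8 → best response Moderate.
Entrant against (Withdraw, Passive): payoffs 2, 8 → best response Moderate.
Second Entrant against (Accommodate, Aggressive): payoffs 2, 5 → best response Passive.
Second Entrant against (Accommodate, Moderate): payoffs 2, 5 → best response Passive.
Second Entrant against (Withdraw, Aggressive): payoffs 4, 0 → best response Moderate.
Second Entrant against (Withdraw, Moderate): payoffs 6, 7 → best response Passive.
No profile is a mutual best response for all players.

There is no pure-strategy Nash equilibrium.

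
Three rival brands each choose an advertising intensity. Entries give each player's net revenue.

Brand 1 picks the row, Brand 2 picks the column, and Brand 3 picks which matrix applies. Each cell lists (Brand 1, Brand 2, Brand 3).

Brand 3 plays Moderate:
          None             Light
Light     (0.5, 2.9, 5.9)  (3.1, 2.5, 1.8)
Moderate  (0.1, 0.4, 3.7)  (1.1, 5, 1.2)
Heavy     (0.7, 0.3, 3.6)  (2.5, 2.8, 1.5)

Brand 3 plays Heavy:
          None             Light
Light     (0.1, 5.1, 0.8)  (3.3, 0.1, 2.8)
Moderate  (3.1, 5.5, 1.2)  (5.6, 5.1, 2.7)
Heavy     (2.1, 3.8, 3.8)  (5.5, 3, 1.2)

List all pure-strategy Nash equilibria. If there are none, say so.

Brand 1 against (None, Moderate): payoffs 0.5, 0.1, 0.7 → best response Heavy.
Brand 1 against (None, Heavy): payoffs 0.1, 3.1, 2.1 → best response Moderate.
Brand 1 against (Light, Moderate): payoffs 3.1, 1.1, 2.5 → best response Light.
Brand 1 against (Light, Heavy): payoffs 3.3, 5.6, 5.5 → best response Moderate.
Brand 2 against (Light, Moderate): payoffs 2.9, 2.5 → best response None.
Brand 2 against (Light, Heavy): payoffs 5.1, 0.1 → best response None.
Brand 2 against (Moderate, Moderate): payoffs 0.4, 5 → best response Light.
Brand 2 against (Moderate, Heavy): payoffs 5.5, 5.1 → best response None.
Brand 2 against (Heavy, Moderate): payoffs 0.3, 2.8 → best response Light.
Brand 2 against (Heavy, Heavy): payoffs 3.8, 3 → best response None.
Brand 3 against (Light, None): payoffs 5.9, 0.8 → best response Moderate.
Brand 3 against (Light, Light): payoffs 1.8, 2.8 → best response Heavy.
Brand 3 against (Moderate, None): payoffs 3.7, 1.2 → best response Moderate.
Brand 3 against (Moderate, Light): payoffs 1.2, 2.7 → best response Heavy.
Brand 3 against (Heavy, None): payoffs 3.6, 3.8 → best response Heavy.
Brand 3 against (Heavy, Light): payoffs 1.5, 1.2 → best response Moderate.
No profile is a mutual best response for all players.

none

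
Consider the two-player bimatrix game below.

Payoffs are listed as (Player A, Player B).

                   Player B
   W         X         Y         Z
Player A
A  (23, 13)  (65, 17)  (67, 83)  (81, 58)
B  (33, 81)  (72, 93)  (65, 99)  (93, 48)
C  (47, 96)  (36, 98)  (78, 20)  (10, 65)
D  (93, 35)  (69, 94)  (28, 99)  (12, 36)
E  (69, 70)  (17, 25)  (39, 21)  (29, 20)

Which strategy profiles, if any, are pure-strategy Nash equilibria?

(A, W): Player A can switch to B (23 → 33). Not NE.
(A, X): Player A can switch to B (65 → 72). Not NE.
(A, Y): Player A can switch to C (67 → 78). Not NE.
(A, Z): Player A can switch to B (81 → 93). Not NE.
(B, W): Player A can switch to C (33 → 47). Not NE.
(B, X): Player B can switch to Y (93 → 99). Not NE.
(B, Y): Player A can switch to A (65 → 67). Not NE.
(B, Z): Player B can switch to W (48 → 81). Not NE.
(C, W): Player A can switch to D (47 → 93). Not NE.
(C, X): Player A can switch to A (36 → 65). Not NE.
(C, Y): Player B can switch to W (20 → 96). Not NE.
(C, Z): Player A can switch to A (10 → 81). Not NE.
(The remaining 8 profiles each have a profitable deviation by the same check.)

none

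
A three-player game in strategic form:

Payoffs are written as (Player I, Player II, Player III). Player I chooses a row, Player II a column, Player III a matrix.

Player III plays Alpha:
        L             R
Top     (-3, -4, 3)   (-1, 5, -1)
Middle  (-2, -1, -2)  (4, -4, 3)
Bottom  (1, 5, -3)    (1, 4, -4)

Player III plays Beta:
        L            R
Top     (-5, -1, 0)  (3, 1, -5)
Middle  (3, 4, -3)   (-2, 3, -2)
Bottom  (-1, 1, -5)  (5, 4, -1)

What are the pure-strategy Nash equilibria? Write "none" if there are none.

For each strategy profile, look for a profitable unilateral deviation.
(Top, L, Alpha): Player I can switch to Middle (-3 → -2). Not NE.
(Top, L, Beta): Player I can switch to Middle (-5 → 3). Not NE.
(Top, R, Alpha): Player I can switch to Middle (-1 → 4). Not NE.
(Top, R, Beta): Player I can switch to Bottom (3 → 5). Not NE.
(Middle, L, Alpha): Player I can switch to Bottom (-2 → 1). Not NE.
(Middle, L, Beta): Player III can switch to Alpha (-3 → -2). Not NE.
(Middle, R, Alpha): Player II can switch to L (-4 → -1). Not NE.
(Middle, R, Beta): Player I can switch to Top (-2 → 3). Not NE.
(Bottom, L, Alpha): Player I gets 1, best alternative -2; Player II gets 5, best alternative 4; Player III gets -3, best alternative -5. No profitable deviation — NE.
(Bottom, R, Beta): Player I gets 5, best alternative 3; Player II gets 4, best alternative 1; Player III gets -1, best alternative -4. No profitable deviation — NE.
(The remaining 2 profiles each have a profitable deviation by the same check.)

The pure Nash equilibria are (Bottom, L, Alpha) and (Bottom, R, Beta).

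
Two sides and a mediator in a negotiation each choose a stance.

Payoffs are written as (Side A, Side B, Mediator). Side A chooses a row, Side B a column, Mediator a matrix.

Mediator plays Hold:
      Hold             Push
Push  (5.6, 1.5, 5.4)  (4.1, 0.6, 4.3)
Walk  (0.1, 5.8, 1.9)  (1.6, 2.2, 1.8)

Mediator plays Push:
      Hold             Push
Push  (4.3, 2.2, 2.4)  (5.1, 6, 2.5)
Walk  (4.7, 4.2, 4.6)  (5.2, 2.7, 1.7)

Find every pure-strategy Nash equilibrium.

The pure Nash equilibria are (Push, Hold, Hold), (Walk, Hold, Push).

Side A against (Hold, Hold): payoffs 5.6, 0.1 → best response Push.
Side A against (Hold, Push): payoffs 4.3, 4.7 → best response Walk.
Side A against (Push, Hold): payoffs 4.1, 1.6 → best response Push.
Side A against (Push, Push): payoffs 5.1, 5.2 → best response Walk.
Side B against (Push, Hold): payoffs 1.5, 0.6 → best response Hold.
Side B against (Push, Push): payoffs 2.2, 6 → best response Push.
Side B against (Walk, Hold): payoffs 5.8, 2.2 → best response Hold.
Side B against (Walk, Push): payoffs 4.2, 2.7 → best response Hold.
Mediator against (Push, Hold): payoffs 5.4, 2.4 → best response Hold.
Mediator against (Push, Push): payoffs 4.3, 2.5 → best response Hold.
Mediator against (Walk, Hold): payoffs 1.9, 4.6 → best response Push.
Mediator against (Walk, Push): payoffs 1.8, 1.7 → best response Hold.
Mutual best responses: (Push, Hold, Hold); (Walk, Hold, Push).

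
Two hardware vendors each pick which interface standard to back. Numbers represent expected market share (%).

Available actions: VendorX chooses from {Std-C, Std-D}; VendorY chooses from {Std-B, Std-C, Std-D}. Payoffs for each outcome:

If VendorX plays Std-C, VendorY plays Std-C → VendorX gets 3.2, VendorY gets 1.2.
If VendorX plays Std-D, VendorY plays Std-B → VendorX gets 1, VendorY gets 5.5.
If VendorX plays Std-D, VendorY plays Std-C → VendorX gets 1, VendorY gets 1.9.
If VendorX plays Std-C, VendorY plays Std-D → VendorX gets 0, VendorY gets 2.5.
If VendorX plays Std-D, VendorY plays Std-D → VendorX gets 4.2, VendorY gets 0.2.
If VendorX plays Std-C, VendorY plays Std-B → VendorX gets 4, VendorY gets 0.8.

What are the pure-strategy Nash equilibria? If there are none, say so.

(Std-C, Std-B): VendorY can switch to Std-C (0.8 → 1.2). Not NE.
(Std-C, Std-C): VendorY can switch to Std-D (1.2 → 2.5). Not NE.
(Std-C, Std-D): VendorX can switch to Std-D (0 → 4.2). Not NE.
(Std-D, Std-B): VendorX can switch to Std-C (1 → 4). Not NE.
(Std-D, Std-C): VendorX can switch to Std-C (1 → 3.2). Not NE.
(Std-D, Std-D): VendorY can switch to Std-B (0.2 → 5.5). Not NE.

This game has no pure Nash equilibrium.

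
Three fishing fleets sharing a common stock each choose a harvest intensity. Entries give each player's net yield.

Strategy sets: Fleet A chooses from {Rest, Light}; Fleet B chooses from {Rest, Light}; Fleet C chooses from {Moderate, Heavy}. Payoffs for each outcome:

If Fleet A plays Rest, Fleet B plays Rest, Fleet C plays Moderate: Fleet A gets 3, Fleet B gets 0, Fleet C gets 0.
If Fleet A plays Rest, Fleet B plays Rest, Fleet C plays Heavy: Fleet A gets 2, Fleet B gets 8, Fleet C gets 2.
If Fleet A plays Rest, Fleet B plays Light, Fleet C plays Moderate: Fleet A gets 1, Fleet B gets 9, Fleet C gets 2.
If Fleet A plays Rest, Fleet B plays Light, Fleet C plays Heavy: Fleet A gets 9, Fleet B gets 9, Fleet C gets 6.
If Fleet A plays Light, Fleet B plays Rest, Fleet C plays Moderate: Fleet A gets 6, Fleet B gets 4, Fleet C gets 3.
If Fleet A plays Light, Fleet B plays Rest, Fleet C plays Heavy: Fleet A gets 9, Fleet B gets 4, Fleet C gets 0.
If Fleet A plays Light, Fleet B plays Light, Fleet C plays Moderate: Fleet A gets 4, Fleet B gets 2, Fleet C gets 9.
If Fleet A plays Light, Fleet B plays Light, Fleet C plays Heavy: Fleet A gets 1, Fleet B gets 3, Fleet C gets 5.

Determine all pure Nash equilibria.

Mark each player's best response to every combination of opponents' strategies; a profile where every player is best-responding is a pure Nash equilibrium.
Fleet A against (Rest, Moderate): payoffs 3, 6 → best response Light.
Fleet A against (Rest, Heavy): payoffs 2, 9 → best response Light.
Fleet A against (Light, Moderate): payoffs 1, 4 → best response Light.
Fleet A against (Light, Heavy): payoffs 9, 1 → best response Rest.
Fleet B against (Rest, Moderate): payoffs 0, 9 → best response Light.
Fleet B against (Rest, Heavy): payoffs 8, 9 → best response Light.
Fleet B against (Light, Moderate): payoffs 4, 2 → best response Rest.
Fleet B against (Light, Heavy): payoffs 4, 3 → best response Rest.
Fleet C against (Rest, Rest): payoffs 0, 2 → best response Heavy.
Fleet C against (Rest, Light): payoffs 2, 6 → best response Heavy.
Fleet C against (Light, Rest): payoffs 3, 0 → best response Moderate.
Fleet C against (Light, Light): payoffs 9, 5 → best response Moderate.
Mutual best responses: (Rest, Light, Heavy); (Light, Rest, Moderate).

Pure-strategy Nash equilibria: (Rest, Light, Heavy); (Light, Rest, Moderate)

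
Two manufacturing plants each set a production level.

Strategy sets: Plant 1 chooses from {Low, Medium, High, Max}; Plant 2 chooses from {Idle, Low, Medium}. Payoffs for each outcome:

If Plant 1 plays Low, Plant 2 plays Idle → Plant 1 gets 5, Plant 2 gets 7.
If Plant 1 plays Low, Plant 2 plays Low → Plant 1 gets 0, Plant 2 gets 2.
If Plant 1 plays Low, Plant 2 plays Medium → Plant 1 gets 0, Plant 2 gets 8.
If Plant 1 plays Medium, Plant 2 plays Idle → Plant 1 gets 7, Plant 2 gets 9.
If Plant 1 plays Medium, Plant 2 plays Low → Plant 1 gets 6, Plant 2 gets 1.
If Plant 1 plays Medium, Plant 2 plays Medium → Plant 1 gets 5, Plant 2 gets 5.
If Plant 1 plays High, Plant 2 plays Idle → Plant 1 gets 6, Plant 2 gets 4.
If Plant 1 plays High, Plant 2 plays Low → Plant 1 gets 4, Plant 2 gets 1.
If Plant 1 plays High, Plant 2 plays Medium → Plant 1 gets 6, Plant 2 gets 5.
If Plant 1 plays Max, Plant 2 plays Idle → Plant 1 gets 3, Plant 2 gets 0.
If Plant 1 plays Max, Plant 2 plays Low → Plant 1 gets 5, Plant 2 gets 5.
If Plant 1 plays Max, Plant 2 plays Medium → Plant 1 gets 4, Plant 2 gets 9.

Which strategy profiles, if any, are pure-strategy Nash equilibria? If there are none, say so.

For each player, find the best response to each opponent profile; mutual best responses are the pure NE.
Plant 1 against Idle: payoffs 5, 7, 6, 3 → best response Medium.
Plant 1 against Low: payoffs 0, 6, 4, 5 → best response Medium.
Plant 1 against Medium: payoffs 0, 5, 6, 4 → best response High.
Plant 2 against Low: payoffs 7, 2, 8 → best response Medium.
Plant 2 against Medium: payoffs 9, 1, 5 → best response Idle.
Plant 2 against High: payoffs 4, 1, 5 → best response Medium.
Plant 2 against Max: payoffs 0, 5, 9 → best response Medium.
Mutual best responses: (Medium, Idle); (High, Medium).

Pure-strategy Nash equilibria: (Medium, Idle), (High, Medium)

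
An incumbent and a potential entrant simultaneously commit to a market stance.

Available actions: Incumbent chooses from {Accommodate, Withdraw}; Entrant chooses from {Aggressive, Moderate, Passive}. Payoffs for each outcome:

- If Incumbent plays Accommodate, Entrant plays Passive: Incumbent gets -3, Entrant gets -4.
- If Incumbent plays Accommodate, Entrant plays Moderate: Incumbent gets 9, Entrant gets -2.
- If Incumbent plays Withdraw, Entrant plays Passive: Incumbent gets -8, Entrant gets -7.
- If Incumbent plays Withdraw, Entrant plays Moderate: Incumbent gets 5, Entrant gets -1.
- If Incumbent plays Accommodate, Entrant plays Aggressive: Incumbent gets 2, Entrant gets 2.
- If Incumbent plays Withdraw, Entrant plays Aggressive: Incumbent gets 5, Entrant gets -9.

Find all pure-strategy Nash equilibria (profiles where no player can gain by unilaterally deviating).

No pure-strategy Nash equilibrium.

Incumbent against Aggressive: payoffs 2, 5 → best response Withdraw.
Incumbent against Moderate: payoffs 9, 5 → best response Accommodate.
Incumbent against Passive: payoffs -3, -8 → best response Accommodate.
Entrant against Accommodate: payoffs 2, -2, -4 → best response Aggressive.
Entrant against Withdraw: payoffs -9, -1, -7 → best response Moderate.
No profile is a mutual best response for all players.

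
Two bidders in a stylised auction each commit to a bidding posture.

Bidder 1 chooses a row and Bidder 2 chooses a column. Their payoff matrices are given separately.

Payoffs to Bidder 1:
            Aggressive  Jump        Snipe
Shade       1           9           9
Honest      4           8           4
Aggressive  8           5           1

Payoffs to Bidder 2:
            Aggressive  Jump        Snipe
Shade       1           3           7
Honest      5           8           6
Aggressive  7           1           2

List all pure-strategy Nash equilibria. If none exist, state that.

(Shade, Aggressive): Bidder 1 can switch to Honest (1 → 4). Not NE.
(Shade, Jump): Bidder 2 can switch to Snipe (3 → 7). Not NE.
(Shade, Snipe): Bidder 1 gets 9, best alternative 4; Bidder 2 gets 7, best alternative 3. No profitable deviation — NE.
(Honest, Aggressive): Bidder 1 can switch to Aggressive (4 → 8). Not NE.
(Honest, Jump): Bidder 1 can switch to Shade (8 → 9). Not NE.
(Honest, Snipe): Bidder 1 can switch to Shade (4 → 9). Not NE.
(Aggressive, Aggressive): Bidder 1 gets 8, best alternative 4; Bidder 2 gets 7, best alternative 2. No profitable deviation — NE.
(Aggressive, Jump): Bidder 1 can switch to Shade (5 → 9). Not NE.
(Aggressive, Snipe): Bidder 1 can switch to Shade (1 → 9). Not NE.

Pure-strategy Nash equilibria: (Shade, Snipe) and (Aggressive, Aggressive)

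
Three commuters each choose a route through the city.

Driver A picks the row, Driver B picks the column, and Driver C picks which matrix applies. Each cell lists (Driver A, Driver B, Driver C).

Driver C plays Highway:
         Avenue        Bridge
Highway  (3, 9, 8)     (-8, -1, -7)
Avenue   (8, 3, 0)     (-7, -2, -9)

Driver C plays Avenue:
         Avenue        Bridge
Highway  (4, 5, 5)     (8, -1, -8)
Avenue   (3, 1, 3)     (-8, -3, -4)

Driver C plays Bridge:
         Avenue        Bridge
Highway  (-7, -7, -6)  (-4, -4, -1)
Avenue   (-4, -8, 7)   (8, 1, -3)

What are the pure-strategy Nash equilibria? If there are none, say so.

Mark each player's best response to every combination of opponents' strategies; a profile where every player is best-responding is a pure Nash equilibrium.
Driver A against (Avenue, Highway): payoffs 3, 8 → best response Avenue.
Driver A against (Avenue, Avenue): payoffs 4, 3 → best response Highway.
Driver A against (Avenue, Bridge): payoffs -7, -4 → best response Avenue.
Driver A against (Bridge, Highway): payoffs -8, -7 → best response Avenue.
Driver A against (Bridge, Avenue): payoffs 8, -8 → best response Highway.
Driver A against (Bridge, Bridge): payoffs -4, 8 → best response Avenue.
Driver B against (Highway, Highway): payoffs 9, -1 → best response Avenue.
Driver B against (Highway, Avenue): payoffs 5, -1 → best response Avenue.
Driver B against (Highway, Bridge): payoffs -7, -4 → best response Bridge.
Driver B against (Avenue, Highway): payoffs 3, -2 → best response Avenue.
Driver B against (Avenue, Avenue): payoffs 1, -3 → best response Avenue.
Driver B against (Avenue, Bridge): payoffs -8, 1 → best response Bridge.
Driver C against (Highway, Avenue): payoffs 8, 5, -6 → best response Highway.
Driver C against (Highway, Bridge): payoffs -7, -8, -1 → best response Bridge.
Driver C against (Avenue, Avenue): payoffs 0, 3, 7 → best response Bridge.
Driver C against (Avenue, Bridge): payoffs -9, -4, -3 → best response Bridge.
Mutual best responses: (Avenue, Bridge, Bridge).

The unique pure-strategy Nash equilibrium is (Avenue, Bridge, Bridge).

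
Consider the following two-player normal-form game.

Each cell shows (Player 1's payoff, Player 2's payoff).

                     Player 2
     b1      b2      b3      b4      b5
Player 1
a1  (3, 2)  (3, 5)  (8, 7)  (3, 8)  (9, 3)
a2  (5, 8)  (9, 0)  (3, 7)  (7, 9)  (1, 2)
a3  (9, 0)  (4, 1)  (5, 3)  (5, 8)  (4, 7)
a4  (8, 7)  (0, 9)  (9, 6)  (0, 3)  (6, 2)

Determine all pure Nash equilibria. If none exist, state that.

The unique pure-strategy Nash equilibrium is (a2, b4).

(a1, b1): Player 1 can switch to a2 (3 → 5). Not NE.
(a1, b2): Player 1 can switch to a2 (3 → 9). Not NE.
(a1, b3): Player 1 can switch to a4 (8 → 9). Not NE.
(a1, b4): Player 1 can switch to a2 (3 → 7). Not NE.
(a1, b5): Player 2 can switch to b2 (3 → 5). Not NE.
(a2, b1): Player 1 can switch to a3 (5 → 9). Not NE.
(a2, b2): Player 2 can switch to b1 (0 → 8). Not NE.
(a2, b3): Player 1 can switch to a1 (3 → 8). Not NE.
(a2, b4): Player 1 gets 7, best alternative 5; Player 2 gets 9, best alternative 8. No profitable deviation — NE.
(a2, b5): Player 1 can switch to a1 (1 → 9). Not NE.
(a3, b1): Player 2 can switch to b2 (0 → 1). Not NE.
(The remaining 9 profiles each have a profitable deviation by the same check.)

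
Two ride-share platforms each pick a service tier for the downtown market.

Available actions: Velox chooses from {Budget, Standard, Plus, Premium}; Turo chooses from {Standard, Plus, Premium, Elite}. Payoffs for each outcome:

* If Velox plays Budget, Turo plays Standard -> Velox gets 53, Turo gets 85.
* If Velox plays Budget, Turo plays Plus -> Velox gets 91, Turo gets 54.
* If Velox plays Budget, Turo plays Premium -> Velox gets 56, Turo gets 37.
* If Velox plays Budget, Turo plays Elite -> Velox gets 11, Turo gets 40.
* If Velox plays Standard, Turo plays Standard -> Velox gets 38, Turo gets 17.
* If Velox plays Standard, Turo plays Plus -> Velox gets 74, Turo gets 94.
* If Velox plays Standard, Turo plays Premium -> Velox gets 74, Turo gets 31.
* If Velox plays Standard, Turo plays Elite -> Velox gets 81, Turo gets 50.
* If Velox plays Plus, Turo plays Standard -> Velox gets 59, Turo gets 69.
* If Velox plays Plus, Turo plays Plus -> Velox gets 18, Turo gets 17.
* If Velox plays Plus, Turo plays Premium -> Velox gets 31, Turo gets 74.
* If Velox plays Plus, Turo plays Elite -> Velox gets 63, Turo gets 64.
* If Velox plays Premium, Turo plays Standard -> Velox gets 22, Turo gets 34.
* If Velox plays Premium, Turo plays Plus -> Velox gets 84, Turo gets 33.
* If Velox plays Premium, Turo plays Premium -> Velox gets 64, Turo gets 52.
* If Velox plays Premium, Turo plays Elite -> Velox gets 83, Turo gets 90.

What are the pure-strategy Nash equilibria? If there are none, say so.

Pure NE: (Premium, Elite)

(Budget, Standard): Velox can switch to Plus (53 → 59). Not NE.
(Budget, Plus): Turo can switch to Standard (54 → 85). Not NE.
(Budget, Premium): Velox can switch to Standard (56 → 74). Not NE.
(Budget, Elite): Velox can switch to Standard (11 → 81). Not NE.
(Standard, Standard): Velox can switch to Budget (38 → 53). Not NE.
(Standard, Plus): Velox can switch to Budget (74 → 91). Not NE.
(Standard, Premium): Turo can switch to Plus (31 → 94). Not NE.
(Standard, Elite): Velox can switch to Premium (81 → 83). Not NE.
(Plus, Standard): Turo can switch to Premium (69 → 74). Not NE.
(Plus, Plus): Velox can switch to Budget (18 → 91). Not NE.
(Plus, Premium): Velox can switch to Budget (31 → 56). Not NE.
(Plus, Elite): Velox can switch to Standard (63 → 81). Not NE.
(Premium, Elite): Velox gets 83, best alternative 81; Turo gets 90, best alternative 52. No profitable deviation — NE.
(The remaining 3 profiles each have a profitable deviation by the same check.)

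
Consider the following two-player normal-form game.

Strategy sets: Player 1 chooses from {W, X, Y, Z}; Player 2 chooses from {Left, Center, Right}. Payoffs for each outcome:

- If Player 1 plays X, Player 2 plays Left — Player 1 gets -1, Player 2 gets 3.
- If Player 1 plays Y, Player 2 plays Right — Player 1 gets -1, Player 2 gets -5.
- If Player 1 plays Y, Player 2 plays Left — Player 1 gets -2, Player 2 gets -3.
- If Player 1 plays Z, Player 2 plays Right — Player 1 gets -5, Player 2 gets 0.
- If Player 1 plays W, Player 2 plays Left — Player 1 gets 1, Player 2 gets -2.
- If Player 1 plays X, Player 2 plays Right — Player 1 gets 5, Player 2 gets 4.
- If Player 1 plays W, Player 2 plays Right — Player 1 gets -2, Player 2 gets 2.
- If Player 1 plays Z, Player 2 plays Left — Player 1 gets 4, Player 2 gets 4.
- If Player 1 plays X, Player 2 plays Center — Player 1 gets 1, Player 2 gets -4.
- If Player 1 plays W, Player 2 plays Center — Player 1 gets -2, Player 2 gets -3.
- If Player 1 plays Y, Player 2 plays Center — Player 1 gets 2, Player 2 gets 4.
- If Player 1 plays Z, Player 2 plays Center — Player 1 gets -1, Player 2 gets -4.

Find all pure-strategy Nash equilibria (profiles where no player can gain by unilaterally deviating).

Mark each player's best response to every combination of opponents' strategies; a profile where every player is best-responding is a pure Nash equilibrium.
Player 1 against Left: payoffs 1, -1, -2, 4 → best response Z.
Player 1 against Center: payoffs -2, 1, 2, -1 → best response Y.
Player 1 against Right: payoffs -2, 5, -1, -5 → best response X.
Player 2 against W: payoffs -2, -3, 2 → best response Right.
Player 2 against X: payoffs 3, -4, 4 → best response Right.
Player 2 against Y: payoffs -3, 4, -5 → best response Center.
Player 2 against Z: payoffs 4, -4, 0 → best response Left.
Mutual best responses: (X, Right); (Y, Center); (Z, Left).

The pure Nash equilibria are (X, Right) and (Y, Center) and (Z, Left).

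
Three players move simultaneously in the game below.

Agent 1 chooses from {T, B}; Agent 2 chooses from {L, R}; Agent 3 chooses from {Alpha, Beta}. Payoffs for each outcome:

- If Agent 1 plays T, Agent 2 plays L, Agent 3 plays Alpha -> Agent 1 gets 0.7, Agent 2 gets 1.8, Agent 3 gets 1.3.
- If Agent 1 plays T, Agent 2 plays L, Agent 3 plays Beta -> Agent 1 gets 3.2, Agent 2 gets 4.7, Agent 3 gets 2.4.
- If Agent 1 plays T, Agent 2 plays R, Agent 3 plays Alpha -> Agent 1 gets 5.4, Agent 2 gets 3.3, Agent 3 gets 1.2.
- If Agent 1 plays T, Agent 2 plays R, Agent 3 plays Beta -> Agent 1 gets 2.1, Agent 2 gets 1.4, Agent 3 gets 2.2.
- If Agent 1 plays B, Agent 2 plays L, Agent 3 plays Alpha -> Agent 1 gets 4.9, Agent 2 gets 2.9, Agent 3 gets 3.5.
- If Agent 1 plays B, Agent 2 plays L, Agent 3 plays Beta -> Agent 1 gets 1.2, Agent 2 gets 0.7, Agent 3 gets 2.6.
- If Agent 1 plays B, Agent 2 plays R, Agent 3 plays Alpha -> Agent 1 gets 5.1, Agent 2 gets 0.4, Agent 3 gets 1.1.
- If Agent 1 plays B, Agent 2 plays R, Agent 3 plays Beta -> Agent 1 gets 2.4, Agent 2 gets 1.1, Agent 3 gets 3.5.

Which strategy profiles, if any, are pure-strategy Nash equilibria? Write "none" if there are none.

The pure Nash equilibria are (T, L, Beta), (B, L, Alpha), (B, R, Beta).

Mark each player's best response to every combination of opponents' strategies; a profile where every player is best-responding is a pure Nash equilibrium.
Agent 1 against (L, Alpha): payoffs 0.7, 4.9 → best response B.
Agent 1 against (L, Beta): payoffs 3.2, 1.2 → best response T.
Agent 1 against (R, Alpha): payoffs 5.4, 5.1 → best response T.
Agent 1 against (R, Beta): payoffs 2.1, 2.4 → best response B.
Agent 2 against (T, Alpha): payoffs 1.8, 3.3 → best response R.
Agent 2 against (T, Beta): payoffs 4.7, 1.4 → best response L.
Agent 2 against (B, Alpha): payoffs 2.9, 0.4 → best response L.
Agent 2 against (B, Beta): payoffs 0.7, 1.1 → best response R.
Agent 3 against (T, L): payoffs 1.3, 2.4 → best response Beta.
Agent 3 against (T, R): payoffs 1.2, 2.2 → best response Beta.
Agent 3 against (B, L): payoffs 3.5, 2.6 → best response Alpha.
Agent 3 against (B, R): payoffs 1.1, 3.5 → best response Beta.
Mutual best responses: (T, L, Beta); (B, L, Alpha); (B, R, Beta).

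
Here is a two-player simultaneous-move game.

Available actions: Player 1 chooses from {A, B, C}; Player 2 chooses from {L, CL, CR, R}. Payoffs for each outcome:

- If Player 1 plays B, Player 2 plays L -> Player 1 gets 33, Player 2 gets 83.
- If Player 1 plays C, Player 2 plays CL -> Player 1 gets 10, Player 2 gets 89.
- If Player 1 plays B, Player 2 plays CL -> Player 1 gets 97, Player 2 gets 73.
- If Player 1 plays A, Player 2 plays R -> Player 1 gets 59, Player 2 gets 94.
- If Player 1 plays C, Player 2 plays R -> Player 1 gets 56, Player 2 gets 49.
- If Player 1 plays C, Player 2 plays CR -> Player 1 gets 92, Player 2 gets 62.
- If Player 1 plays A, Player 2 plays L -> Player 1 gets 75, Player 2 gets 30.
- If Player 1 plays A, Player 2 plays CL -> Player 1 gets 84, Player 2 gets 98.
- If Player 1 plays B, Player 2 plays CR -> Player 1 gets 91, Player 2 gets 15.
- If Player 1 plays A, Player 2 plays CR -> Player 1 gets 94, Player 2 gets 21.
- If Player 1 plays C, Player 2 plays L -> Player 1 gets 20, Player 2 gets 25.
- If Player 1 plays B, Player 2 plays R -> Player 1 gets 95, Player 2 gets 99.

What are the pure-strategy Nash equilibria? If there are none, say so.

(B, R)

For each strategy profile, look for a profitable unilateral deviation.
(A, L): Player 2 can switch to CL (30 → 98). Not NE.
(A, CL): Player 1 can switch to B (84 → 97). Not NE.
(A, CR): Player 2 can switch to L (21 → 30). Not NE.
(A, R): Player 1 can switch to B (59 → 95). Not NE.
(B, L): Player 1 can switch to A (33 → 75). Not NE.
(B, CL): Player 2 can switch to L (73 → 83). Not NE.
(B, R): Player 1 gets 95, best alternative 59; Player 2 gets 99, best alternative 83. No profitable deviation — NE.
(The remaining 5 profiles each have a profitable deviation by the same check.)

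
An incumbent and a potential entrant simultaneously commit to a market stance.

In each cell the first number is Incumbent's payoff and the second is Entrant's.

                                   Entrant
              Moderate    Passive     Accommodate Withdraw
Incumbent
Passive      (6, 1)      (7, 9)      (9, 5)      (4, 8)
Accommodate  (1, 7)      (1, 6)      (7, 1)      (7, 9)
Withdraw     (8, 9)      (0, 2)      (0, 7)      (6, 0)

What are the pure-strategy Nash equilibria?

The pure Nash equilibria are (Passive, Passive) and (Accommodate, Withdraw) and (Withdraw, Moderate).

For each player, find the best response to each opponent profile; mutual best responses are the pure NE.
Incumbent against Moderate: payoffs 6, 1, 8 → best response Withdraw.
Incumbent against Passive: payoffs 7, 1, 0 → best response Passive.
Incumbent against Accommodate: payoffs 9, 7, 0 → best response Passive.
Incumbent against Withdraw: payoffs 4, 7, 6 → best response Accommodate.
Entrant against Passive: payoffs 1, 9, 5, 8 → best response Passive.
Entrant against Accommodate: payoffs 7, 6, 1, 9 → best response Withdraw.
Entrant against Withdraw: payoffs 9, 2, 7, 0 → best response Moderate.
Mutual best responses: (Passive, Passive); (Accommodate, Withdraw); (Withdraw, Moderate).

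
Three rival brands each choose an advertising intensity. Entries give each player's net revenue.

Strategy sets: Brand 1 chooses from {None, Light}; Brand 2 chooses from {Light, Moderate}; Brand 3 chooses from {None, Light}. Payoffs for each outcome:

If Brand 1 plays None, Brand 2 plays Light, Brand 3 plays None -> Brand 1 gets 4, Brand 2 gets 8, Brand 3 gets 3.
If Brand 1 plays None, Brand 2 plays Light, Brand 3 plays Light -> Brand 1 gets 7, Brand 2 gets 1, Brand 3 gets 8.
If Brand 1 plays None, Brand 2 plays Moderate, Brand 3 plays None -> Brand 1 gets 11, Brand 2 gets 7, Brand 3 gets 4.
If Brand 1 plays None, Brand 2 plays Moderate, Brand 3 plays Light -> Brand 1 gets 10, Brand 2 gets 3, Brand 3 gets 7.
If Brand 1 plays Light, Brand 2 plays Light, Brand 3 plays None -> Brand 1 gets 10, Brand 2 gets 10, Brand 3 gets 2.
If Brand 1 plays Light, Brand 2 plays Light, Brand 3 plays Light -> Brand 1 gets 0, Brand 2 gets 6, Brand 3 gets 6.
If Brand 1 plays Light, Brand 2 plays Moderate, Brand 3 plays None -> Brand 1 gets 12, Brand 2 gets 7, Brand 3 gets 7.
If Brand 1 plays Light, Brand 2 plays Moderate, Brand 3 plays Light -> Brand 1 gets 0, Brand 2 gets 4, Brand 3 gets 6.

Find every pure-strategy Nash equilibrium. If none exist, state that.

Brand 1 against (Light, None): payoffs 4, 10 → best response Light.
Brand 1 against (Light, Light): payoffs 7, 0 → best response None.
Brand 1 against (Moderate, None): payoffs 11, 12 → best response Light.
Brand 1 against (Moderate, Light): payoffs 10, 0 → best response None.
Brand 2 against (None, None): payoffs 8, 7 → best response Light.
Brand 2 against (None, Light): payoffs 1, 3 → best response Moderate.
Brand 2 against (Light, None): payoffs 10, 7 → best response Light.
Brand 2 against (Light, Light): payoffs 6, 4 → best response Light.
Brand 3 against (None, Light): payoffs 3, 8 → best response Light.
Brand 3 against (None, Moderate): payoffs 4, 7 → best response Light.
Brand 3 against (Light, Light): payoffs 2, 6 → best response Light.
Brand 3 against (Light, Moderate): payoffs 7, 6 → best response None.
Mutual best responses: (None, Moderate, Light).

The unique pure-strategy Nash equilibrium is (None, Moderate, Light).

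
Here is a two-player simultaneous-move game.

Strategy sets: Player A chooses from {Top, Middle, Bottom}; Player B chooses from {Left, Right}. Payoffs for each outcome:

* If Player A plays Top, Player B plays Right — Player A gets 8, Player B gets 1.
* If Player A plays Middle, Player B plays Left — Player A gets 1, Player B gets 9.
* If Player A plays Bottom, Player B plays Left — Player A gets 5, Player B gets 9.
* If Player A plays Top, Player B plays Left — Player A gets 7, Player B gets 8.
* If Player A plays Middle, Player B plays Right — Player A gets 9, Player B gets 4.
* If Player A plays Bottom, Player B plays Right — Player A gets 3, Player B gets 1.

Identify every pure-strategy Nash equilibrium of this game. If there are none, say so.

Player A against Left: payoffs 7, 1, 5 → best response Top.
Player A against Right: payoffs 8, 9, 3 → best response Middle.
Player B against Top: payoffs 8, 1 → best response Left.
Player B against Middle: payoffs 9, 4 → best response Left.
Player B against Bottom: payoffs 9, 1 → best response Left.
Mutual best responses: (Top, Left).

The unique pure-strategy Nash equilibrium is (Top, Left).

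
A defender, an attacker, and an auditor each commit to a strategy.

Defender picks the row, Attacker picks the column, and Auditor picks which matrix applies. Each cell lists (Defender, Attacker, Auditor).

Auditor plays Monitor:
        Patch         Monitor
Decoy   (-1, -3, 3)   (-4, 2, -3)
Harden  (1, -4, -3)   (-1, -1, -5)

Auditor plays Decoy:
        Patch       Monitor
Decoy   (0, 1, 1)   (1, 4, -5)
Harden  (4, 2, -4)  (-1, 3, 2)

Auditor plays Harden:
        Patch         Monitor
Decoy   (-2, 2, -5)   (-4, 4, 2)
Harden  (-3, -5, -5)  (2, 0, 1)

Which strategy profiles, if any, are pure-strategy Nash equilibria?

Defender against (Patch, Monitor): payoffs -1, 1 → best response Harden.
Defender against (Patch, Decoy): payoffs 0, 4 → best response Harden.
Defender against (Patch, Harden): payoffs -2, -3 → best response Decoy.
Defender against (Monitor, Monitor): payoffs -4, -1 → best response Harden.
Defender against (Monitor, Decoy): payoffs 1, -1 → best response Decoy.
Defender against (Monitor, Harden): payoffs -4, 2 → best response Harden.
Attacker against (Decoy, Monitor): payoffs -3, 2 → best response Monitor.
Attacker against (Decoy, Decoy): payoffs 1, 4 → best response Monitor.
Attacker against (Decoy, Harden): payoffs 2, 4 → best response Monitor.
Attacker against (Harden, Monitor): payoffs -4, -1 → best response Monitor.
Attacker against (Harden, Decoy): payoffs 2, 3 → best response Monitor.
Attacker against (Harden, Harden): payoffs -5, 0 → best response Monitor.
Auditor against (Decoy, Patch): payoffs 3, 1, -5 → best response Monitor.
Auditor against (Decoy, Monitor): payoffs -3, -5, 2 → best response Harden.
Auditor against (Harden, Patch): payoffs -3, -4, -5 → best response Monitor.
Auditor against (Harden, Monitor): payoffs -5, 2, 1 → best response Decoy.
No profile is a mutual best response for all players.

This game has no pure Nash equilibrium.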